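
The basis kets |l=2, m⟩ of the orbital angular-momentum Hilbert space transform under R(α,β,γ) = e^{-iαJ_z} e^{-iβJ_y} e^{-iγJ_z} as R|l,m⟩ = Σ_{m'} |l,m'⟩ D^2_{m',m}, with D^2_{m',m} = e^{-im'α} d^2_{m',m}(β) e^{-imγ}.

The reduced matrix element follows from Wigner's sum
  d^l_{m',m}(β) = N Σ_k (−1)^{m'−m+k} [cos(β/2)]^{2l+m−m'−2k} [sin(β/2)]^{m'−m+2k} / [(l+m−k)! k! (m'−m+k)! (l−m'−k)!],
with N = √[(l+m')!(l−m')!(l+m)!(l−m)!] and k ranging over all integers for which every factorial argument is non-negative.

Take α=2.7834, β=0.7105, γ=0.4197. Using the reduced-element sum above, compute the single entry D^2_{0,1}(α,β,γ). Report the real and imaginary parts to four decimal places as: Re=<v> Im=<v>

Re=0.5530 Im=-0.2467

Split into d^2_{0,1}(β=0.7105) × two z-phases.
c=cos(0.7105/2)=0.937560, s=sin(0.7105/2)=0.347825; N=√[2·2·6·1]=4.898979
The bounds max(0,m−m')=1 and min(l+m,l−m')=2 give 2 terms
  k=1: (−1)^0·4.8990/(2)·0.9376^3·0.3478^1 = +0.702155
  k=2: (−1)^1·4.8990/(2)·0.9376^1·0.3478^3 = -0.096640
d^2_{0,1}(0.7105) = +0.702155 -0.096640 = +0.605515
Phases: e^{-i·(0)·2.7834}=+1.000000+0.000000i, e^{-i·(1)·0.4197}=+0.913211-0.407487i ⇒ D=+0.552963-0.246739i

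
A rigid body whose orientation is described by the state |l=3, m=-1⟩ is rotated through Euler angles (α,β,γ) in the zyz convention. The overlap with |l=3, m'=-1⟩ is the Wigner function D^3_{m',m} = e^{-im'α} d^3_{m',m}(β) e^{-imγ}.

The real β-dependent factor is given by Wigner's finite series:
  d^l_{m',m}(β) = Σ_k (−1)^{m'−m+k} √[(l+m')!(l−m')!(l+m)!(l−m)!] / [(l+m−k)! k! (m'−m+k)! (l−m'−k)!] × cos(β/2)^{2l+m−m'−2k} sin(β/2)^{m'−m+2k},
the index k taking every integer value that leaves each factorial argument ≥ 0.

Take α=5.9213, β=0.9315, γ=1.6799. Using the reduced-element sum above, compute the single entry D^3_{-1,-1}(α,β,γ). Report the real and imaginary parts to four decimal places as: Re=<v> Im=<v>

D^3_{-1,-1}(5.9213,0.9315,1.6799) = e^{-i·-1·5.9213}·d^3_{-1,-1}(0.9315)·e^{-i·-1·1.6799}. Compute d first:
c=cos(0.9315/2)=0.893485, s=sin(0.9315/2)=0.449093; N=√[2·24·2·24]=48.000000
k: max(0,(-1)−(-1))=0 … min(3+(-1),3−(-1))=2
  k=0: (−1)^0·48.0000/(48)·0.8935^6·0.4491^0 = +0.508772
  k=1: (−1)^1·48.0000/(6)·0.8935^4·0.4491^2 = -1.028281
  k=2: (−1)^2·48.0000/(8)·0.8935^2·0.4491^4 = +0.194837
d^3_{-1,-1}(0.9315) = +0.508772 -1.028281 +0.194837 = -0.324671
D = (+0.935231-0.354038i)·(-0.324671)·(-0.108887+0.994054i) = -0.081200-0.314354i

Re=-0.0812 Im=-0.3144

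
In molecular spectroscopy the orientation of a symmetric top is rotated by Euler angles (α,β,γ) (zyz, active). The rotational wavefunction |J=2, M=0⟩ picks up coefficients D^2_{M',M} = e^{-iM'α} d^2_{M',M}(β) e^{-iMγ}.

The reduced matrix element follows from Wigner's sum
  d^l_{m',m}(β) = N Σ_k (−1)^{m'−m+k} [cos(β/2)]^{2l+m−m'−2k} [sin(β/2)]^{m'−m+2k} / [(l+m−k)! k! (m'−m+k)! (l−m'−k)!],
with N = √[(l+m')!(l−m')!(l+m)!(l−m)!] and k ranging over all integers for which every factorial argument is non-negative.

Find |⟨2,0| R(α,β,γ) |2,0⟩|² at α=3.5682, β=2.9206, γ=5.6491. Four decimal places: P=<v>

P=0.8611

D^2_{0,0}(3.5682,2.9206,5.6491) = e^{-i·0·3.5682}·d^2_{0,0}(2.9206)·e^{-i·0·5.6491}. Compute d first:
With c≡cos(β/2)=0.110272 and s≡sin(β/2)=0.993901, N=[2·2·2·2]^{1/2}=4.000000
Admissible k: 0..2 (factorial args all ≥0)
  k=0: (−1)^0·4.0000/(4)·0.1103^4·0.9939^0 = +0.000148
  k=1: (−1)^1·4.0000/(1)·0.1103^2·0.9939^2 = -0.048048
  k=2: (−1)^2·4.0000/(4)·0.1103^0·0.9939^4 = +0.975828
d^2_{0,0}(2.9206) = +0.000148 -0.048048 +0.975828 = +0.927928
|D^2_{0,0}|² = |d^2_{0,0}(β)|² = (+0.927928)² = 0.861051 (the z-rotation phases have unit modulus)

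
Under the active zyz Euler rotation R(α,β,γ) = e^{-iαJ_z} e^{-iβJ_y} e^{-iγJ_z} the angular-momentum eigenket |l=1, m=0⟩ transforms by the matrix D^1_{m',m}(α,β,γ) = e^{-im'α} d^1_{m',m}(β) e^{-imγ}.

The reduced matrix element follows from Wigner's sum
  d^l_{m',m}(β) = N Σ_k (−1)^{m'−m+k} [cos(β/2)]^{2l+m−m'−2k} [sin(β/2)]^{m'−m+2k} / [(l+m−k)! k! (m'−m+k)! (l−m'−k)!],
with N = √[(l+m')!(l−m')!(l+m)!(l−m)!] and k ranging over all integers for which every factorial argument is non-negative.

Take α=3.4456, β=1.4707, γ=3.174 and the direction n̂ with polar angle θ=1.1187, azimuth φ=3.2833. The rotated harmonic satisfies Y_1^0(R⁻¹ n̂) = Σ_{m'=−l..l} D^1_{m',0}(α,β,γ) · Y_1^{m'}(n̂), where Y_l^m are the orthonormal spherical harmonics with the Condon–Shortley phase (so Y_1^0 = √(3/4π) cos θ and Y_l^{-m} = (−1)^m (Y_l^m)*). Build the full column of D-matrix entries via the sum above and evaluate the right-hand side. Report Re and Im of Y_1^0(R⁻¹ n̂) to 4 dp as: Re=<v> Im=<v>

Re=0.4529 Im=0.0000

Need the full column D^1_{m',0} for m'=−1..1 at α=3.4456, β=1.4707, γ=3.174.
cos(β/2)=0.741596, sin(β/2)=0.670847
d^1_{-1,0}: single k=1 term ⇒ +0.703567;  D = -0.671305-0.210610i
d^1_{0,0}: k∈[0..1] ⇒ +0.549965 -0.450035 = +0.099929;  D = +0.099929+0.000000i
d^1_{1,0}: single k=0 term ⇒ -0.703567;  D = +0.671305-0.210610i
Y_1^{m'}(θ=1.1187,φ=3.2833) and Σ D·Y over m':
  (-0.6713-0.2106i)·(-0.3077+0.0439i)  (+0.0999+0.0000i)·(+0.2134+0.0000i)  (+0.6713-0.2106i)·(+0.3077+0.0439i)
Y_1^0(R⁻¹ n̂) = +0.452897+0.000000i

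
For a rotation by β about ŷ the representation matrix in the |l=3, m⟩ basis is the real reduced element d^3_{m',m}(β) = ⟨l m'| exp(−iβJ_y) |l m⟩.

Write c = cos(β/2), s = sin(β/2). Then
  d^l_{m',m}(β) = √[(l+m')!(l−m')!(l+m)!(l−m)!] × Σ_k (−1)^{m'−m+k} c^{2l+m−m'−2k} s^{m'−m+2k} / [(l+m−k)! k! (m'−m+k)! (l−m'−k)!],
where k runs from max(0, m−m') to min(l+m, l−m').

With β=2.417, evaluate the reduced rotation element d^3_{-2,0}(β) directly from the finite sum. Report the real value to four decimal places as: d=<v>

d^3_{-2,0}(β=2.417) via Wigner's sum:
Half-angle: c=0.354422, s=0.935085. N=√(1·120·6·6)=65.726707
The bounds max(0,m−m')=2 and min(l+m,l−m')=3 give 2 terms
  k=2: (−1)^0·65.7267/(12)·0.3544^4·0.9351^2 = +0.075570
  k=3: (−1)^1·65.7267/(12)·0.3544^2·0.9351^4 = -0.526027
d^3_{-2,0}(2.417) = +0.075570 -0.526027 = -0.450457

d=-0.4505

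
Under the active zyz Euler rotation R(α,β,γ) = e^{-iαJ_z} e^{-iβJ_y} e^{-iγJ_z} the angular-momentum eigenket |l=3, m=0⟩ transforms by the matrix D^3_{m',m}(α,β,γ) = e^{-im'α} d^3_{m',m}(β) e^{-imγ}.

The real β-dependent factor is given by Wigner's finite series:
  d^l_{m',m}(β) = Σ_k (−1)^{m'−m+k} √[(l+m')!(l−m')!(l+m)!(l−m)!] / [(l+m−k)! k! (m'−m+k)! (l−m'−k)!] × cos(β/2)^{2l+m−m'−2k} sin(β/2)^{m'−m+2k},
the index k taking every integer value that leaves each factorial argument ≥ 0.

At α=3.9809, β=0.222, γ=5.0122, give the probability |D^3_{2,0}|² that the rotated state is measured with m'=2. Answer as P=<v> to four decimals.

P=0.0042

Split into d^3_{2,0}(β=0.222) × two z-phases.
With c≡cos(β/2)=0.993846 and s≡sin(β/2)=0.110772, N=[120·1·6·6]^{1/2}=65.726707
k∈{0,1} keeps every argument non-negative
  k=0: (−1)^2·65.7267/(12)·0.9938^4·0.1108^2 = +0.065569
  k=1: (−1)^3·65.7267/(12)·0.9938^2·0.1108^4 = -0.000815
d^3_{2,0}(0.222) = +0.065569 -0.000815 = +0.064754
|D^3_{2,0}|² = |d^3_{2,0}(β)|² = (+0.064754)² = 0.004193 (the z-rotation phases have unit modulus)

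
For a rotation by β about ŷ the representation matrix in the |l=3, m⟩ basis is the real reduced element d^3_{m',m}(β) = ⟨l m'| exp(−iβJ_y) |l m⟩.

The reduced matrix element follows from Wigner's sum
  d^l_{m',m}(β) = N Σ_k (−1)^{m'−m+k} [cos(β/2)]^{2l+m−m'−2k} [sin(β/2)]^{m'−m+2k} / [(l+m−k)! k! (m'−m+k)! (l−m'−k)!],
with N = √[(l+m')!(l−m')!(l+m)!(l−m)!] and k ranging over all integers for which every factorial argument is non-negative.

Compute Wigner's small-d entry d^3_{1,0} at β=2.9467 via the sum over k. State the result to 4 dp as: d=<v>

d=-0.3197

d^3_{1,0}(β=2.9467) via Wigner's sum:
Half-angle: c=0.097292, s=0.995256. N=√(24·2·6·6)=41.569219
The bounds max(0,m−m')=0 and min(l+m,l−m')=2 give 3 terms
  k=0: (−1)^1·41.5692/(12)·0.0973^5·0.9953^1 = -0.000030
  k=1: (−1)^2·41.5692/(4)·0.0973^3·0.9953^3 = +0.009435
  k=2: (−1)^3·41.5692/(12)·0.0973^1·0.9953^5 = -0.329111
d^3_{1,0}(2.9467) = -0.000030 +0.009435 -0.329111 = -0.319706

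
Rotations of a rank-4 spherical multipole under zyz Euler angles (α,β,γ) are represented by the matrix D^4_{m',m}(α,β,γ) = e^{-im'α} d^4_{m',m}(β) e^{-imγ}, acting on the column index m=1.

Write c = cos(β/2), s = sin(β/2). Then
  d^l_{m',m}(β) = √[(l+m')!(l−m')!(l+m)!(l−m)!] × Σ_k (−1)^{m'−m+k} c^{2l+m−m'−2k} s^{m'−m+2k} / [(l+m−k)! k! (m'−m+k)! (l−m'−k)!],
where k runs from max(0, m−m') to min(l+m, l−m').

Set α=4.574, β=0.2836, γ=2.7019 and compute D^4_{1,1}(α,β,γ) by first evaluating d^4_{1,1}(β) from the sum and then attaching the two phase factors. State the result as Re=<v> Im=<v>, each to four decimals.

D^4_{1,1}(4.574,0.2836,2.7019) = e^{-i·1·4.574}·d^4_{1,1}(0.2836)·e^{-i·1·2.7019}. Compute d first:
Half-angle: c=0.989963, s=0.141325. N=√(120·6·120·6)=720.000000
The bounds max(0,m−m')=0 and min(l+m,l−m')=3 give 4 terms
  k=0: (−1)^0·720.0000/(720)·0.9900^8·0.1413^0 = +0.922470
  k=1: (−1)^1·720.0000/(48)·0.9900^6·0.1413^2 = -0.281998
  k=2: (−1)^2·720.0000/(24)·0.9900^4·0.1413^4 = +0.011494
  k=3: (−1)^3·720.0000/(72)·0.9900^2·0.1413^6 = -0.000078
d^4_{1,1}(0.2836) = +0.922470 -0.281998 +0.011494 -0.000078 = +0.651889
Phases: e^{-i·(1)·4.574}=-0.137948+0.990440i, e^{-i·(1)·2.7019}=-0.904883-0.425661i ⇒ D=+0.356204-0.545965i

Re=0.3562 Im=-0.5460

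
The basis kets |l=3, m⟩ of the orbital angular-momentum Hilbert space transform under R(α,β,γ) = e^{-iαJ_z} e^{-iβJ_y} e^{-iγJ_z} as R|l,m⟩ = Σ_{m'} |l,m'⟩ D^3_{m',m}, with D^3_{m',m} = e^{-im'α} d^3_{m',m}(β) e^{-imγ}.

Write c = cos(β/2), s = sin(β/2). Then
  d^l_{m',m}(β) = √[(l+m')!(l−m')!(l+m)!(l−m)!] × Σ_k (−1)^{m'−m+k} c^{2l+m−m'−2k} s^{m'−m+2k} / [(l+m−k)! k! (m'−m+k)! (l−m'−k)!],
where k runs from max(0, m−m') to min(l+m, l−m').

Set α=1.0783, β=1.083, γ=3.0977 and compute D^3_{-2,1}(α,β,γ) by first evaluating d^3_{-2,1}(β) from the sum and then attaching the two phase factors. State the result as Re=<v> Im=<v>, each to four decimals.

First d^3_{-2,1}(β=1.083), then the phase factors e^{-i(-2)α} and e^{-i(1)γ}:
c=cos(1.083/2)=0.856937, s=sin(1.083/2)=0.515422; N=√[1·120·24·2]=75.894664
k∈{3,4} keeps every argument non-negative
  k=3: (−1)^0·75.8947/(12)·0.8569^3·0.5154^3 = +0.544960
  k=4: (−1)^1·75.8947/(24)·0.8569^1·0.5154^5 = -0.098574
d^3_{-2,1}(1.083) = +0.544960 -0.098574 = +0.446386
D = (-0.552869+0.833268i)·(+0.446386)·(-0.999037-0.043879i) = +0.262876-0.360772i

Re=0.2629 Im=-0.3608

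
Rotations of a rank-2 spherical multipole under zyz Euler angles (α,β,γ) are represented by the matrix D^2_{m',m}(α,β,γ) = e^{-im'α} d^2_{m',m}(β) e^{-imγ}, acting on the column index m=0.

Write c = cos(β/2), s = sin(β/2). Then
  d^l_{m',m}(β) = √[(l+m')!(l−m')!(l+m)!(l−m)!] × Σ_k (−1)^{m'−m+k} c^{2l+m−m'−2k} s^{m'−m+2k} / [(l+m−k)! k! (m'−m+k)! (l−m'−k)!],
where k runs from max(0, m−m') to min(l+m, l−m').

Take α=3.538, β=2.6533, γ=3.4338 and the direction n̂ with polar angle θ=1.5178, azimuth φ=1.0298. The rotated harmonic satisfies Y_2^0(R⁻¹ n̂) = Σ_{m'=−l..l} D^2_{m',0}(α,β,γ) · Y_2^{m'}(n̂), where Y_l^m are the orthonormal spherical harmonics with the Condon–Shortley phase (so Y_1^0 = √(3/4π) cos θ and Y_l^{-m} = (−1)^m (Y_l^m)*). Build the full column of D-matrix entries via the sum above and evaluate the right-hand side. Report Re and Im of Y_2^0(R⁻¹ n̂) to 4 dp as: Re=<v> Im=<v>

Re=-0.1450 Im=0.0000

Need the full column D^2_{m',0} for m'=−2..2 at α=3.538, β=2.6533, γ=3.4338.
cos(β/2)=0.241728, sin(β/2)=0.970344
d^2_{-2,0}: single k=2 term ⇒ +0.134766;  D = +0.094585+0.095998i
d^2_{-1,0}: k∈[1..2] ⇒ +0.033572 -0.540978 = -0.507406;  D = +0.468059+0.195913i
d^2_{0,0}: k∈[0..2] ⇒ +0.003414 -0.220072 +0.886549 = +0.669891;  D = +0.669891+0.000000i
d^2_{1,0}: k∈[0..1] ⇒ -0.033572 +0.540978 = +0.507406;  D = -0.468059+0.195913i
d^2_{2,0}: single k=0 term ⇒ +0.134766;  D = +0.094585-0.095998i
Y_2^{m'}(θ=1.5178,φ=1.0298) and Σ D·Y over m':
  (+0.0946+0.0960i)·(-0.1809-0.3401i)  (+0.4681+0.1959i)·(+0.0210-0.0350i)  (+0.6699+0.0000i)·(-0.3127+0.0000i)  (-0.4681+0.1959i)·(-0.0210-0.0350i)  (+0.0946-0.0960i)·(-0.1809+0.3401i)
Y_2^0(R⁻¹ n̂) = -0.144994+0.000000i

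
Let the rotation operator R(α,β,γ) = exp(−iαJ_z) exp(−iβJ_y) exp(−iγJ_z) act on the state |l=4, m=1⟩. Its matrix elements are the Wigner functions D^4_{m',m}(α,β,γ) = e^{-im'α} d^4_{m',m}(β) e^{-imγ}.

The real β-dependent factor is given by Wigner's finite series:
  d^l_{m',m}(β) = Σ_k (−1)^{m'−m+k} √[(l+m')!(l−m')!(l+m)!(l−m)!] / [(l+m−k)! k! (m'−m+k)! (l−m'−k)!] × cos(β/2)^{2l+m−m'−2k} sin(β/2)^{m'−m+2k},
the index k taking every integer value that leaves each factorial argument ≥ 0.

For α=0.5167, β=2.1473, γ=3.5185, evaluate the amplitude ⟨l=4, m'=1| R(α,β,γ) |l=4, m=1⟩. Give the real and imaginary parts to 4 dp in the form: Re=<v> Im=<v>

Re=0.1605 Im=-0.1996

Split into d^4_{1,1}(β=2.1473) × two z-phases.
Half-angle: c=0.476919, s=0.878947. N=√(120·6·120·6)=720.000000
The bounds max(0,m−m')=0 and min(l+m,l−m')=3 give 4 terms
  k=0: (−1)^0·720.0000/(720)·0.4769^8·0.8789^0 = +0.002676
  k=1: (−1)^1·720.0000/(48)·0.4769^6·0.8789^2 = -0.136360
  k=2: (−1)^2·720.0000/(24)·0.4769^4·0.8789^4 = +0.926300
  k=3: (−1)^3·720.0000/(72)·0.4769^2·0.8789^6 = -1.048736
d^4_{1,1}(2.1473) = +0.002676 -0.136360 +0.926300 -1.048736 = -0.256119
Phases: e^{-i·(1)·0.5167}=+0.869454-0.494014i, e^{-i·(1)·3.5185}=-0.929807+0.368047i ⇒ D=+0.160486-0.199603i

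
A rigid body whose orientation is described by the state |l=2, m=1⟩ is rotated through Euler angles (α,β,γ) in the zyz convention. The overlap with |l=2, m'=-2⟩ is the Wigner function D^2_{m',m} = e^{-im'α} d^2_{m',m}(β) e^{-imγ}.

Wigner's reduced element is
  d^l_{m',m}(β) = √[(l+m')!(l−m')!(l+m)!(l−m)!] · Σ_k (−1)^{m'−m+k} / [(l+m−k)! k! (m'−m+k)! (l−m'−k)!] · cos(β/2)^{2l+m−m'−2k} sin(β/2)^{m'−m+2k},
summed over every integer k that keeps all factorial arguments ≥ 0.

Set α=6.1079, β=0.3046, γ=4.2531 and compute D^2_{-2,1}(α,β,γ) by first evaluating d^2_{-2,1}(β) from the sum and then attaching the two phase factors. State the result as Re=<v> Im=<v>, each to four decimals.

Re=-0.0007 Im=0.0069

First d^2_{-2,1}(β=0.3046), then the phase factors e^{-i(-2)α} and e^{-i(1)γ}:
With c≡cos(β/2)=0.988425 and s≡sin(β/2)=0.151712, N=[1·24·6·1]^{1/2}=12.000000
k: max(0,(1)−(-2))=3 … min(2+(1),2−(-2))=3
  k=3: (−1)^0·12.0000/(6)·0.9884^1·0.1517^3 = +0.006903
d^2_{-2,1}(0.3046) = +0.006903
D = (+0.939177-0.343434i)·(+0.006903)·(-0.443311+0.896368i) = -0.000749+0.006862i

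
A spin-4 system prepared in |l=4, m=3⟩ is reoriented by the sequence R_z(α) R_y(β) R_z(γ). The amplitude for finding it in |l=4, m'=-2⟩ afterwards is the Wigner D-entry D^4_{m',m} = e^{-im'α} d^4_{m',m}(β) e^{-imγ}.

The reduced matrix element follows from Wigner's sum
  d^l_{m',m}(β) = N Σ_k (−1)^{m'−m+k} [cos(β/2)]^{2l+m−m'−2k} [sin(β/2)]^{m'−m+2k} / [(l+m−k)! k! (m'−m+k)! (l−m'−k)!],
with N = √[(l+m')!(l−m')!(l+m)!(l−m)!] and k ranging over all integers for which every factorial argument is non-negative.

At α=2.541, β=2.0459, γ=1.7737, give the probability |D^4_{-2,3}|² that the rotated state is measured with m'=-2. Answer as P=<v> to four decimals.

P=0.0057

First d^4_{-2,3}(β=2.0459), then the phase factors e^{-i(-2)α} and e^{-i(3)γ}:
With c≡cos(β/2)=0.520850 and s≡sin(β/2)=0.853648, N=[2·720·5040·1]^{1/2}=2693.993318
Admissible k: 5..6 (factorial args all ≥0)
  k=5: (−1)^0·2693.9933/(240)·0.5208^3·0.8536^5 = +0.718982
  k=6: (−1)^1·2693.9933/(720)·0.5208^1·0.8536^7 = -0.643768
d^4_{-2,3}(2.0459) = +0.718982 -0.643768 = +0.075214
|D^4_{-2,3}|² = |d^4_{-2,3}(β)|² = (+0.075214)² = 0.005657 (the z-rotation phases have unit modulus)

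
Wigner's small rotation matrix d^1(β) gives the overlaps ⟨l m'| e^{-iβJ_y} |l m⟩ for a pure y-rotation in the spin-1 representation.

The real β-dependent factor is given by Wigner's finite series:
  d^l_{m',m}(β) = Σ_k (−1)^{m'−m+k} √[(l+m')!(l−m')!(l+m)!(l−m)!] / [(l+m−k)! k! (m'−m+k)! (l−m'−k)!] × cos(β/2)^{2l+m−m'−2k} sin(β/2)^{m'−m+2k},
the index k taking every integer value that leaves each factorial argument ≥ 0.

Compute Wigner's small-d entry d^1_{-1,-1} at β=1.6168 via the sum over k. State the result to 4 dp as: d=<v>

d^1_{-1,-1}(β=1.6168) via Wigner's sum:
With c≡cos(β/2)=0.690656 and s≡sin(β/2)=0.723183, N=[1·2·1·2]^{1/2}=2.000000
k∈{0} keeps every argument non-negative
  k=0: (−1)^0·2.0000/(2)·0.6907^2·0.7232^0 = +0.477006
d^1_{-1,-1}(1.6168) = +0.477006

d=0.4770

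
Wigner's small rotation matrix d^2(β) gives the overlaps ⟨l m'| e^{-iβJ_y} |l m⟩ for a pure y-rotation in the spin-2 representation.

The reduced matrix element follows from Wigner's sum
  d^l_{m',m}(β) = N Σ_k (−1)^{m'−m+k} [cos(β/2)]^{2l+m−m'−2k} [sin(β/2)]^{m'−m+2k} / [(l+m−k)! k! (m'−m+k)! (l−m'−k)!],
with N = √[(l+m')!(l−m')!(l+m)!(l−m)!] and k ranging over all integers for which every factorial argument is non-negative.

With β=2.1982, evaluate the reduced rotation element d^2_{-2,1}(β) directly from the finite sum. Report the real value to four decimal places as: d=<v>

d^2_{-2,1}(β=2.1982) via Wigner's sum:
With c≡cos(β/2)=0.454398 and s≡sin(β/2)=0.890799, N=[1·24·6·1]^{1/2}=12.000000
k: max(0,(1)−(-2))=3 … min(2+(1),2−(-2))=3
  k=3: (−1)^0·12.0000/(6)·0.4544^1·0.8908^3 = +0.642400
d^2_{-2,1}(2.1982) = +0.642400

d=0.6424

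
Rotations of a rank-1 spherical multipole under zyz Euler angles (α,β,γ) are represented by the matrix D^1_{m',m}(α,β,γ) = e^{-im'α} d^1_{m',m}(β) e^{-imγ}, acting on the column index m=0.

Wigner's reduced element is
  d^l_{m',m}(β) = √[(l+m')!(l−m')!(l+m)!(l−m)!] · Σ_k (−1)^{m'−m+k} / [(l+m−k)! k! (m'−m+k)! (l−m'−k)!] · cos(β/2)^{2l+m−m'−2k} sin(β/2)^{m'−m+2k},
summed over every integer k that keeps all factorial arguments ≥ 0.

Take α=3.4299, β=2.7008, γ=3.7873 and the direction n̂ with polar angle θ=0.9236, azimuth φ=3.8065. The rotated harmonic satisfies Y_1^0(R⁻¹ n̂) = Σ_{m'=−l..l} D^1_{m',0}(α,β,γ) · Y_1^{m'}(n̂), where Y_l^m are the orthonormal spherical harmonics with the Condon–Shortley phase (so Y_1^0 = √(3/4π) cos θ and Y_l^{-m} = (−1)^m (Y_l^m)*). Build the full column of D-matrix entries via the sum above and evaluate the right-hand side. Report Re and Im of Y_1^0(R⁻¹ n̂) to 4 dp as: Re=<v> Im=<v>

Re=-0.1118 Im=0.0000

Need the full column D^1_{m',0} for m'=−1..1 at α=3.4299, β=2.7008, γ=3.7873.
cos(β/2)=0.218616, sin(β/2)=0.975811
d^1_{-1,0}: single k=1 term ⇒ +0.301692;  D = -0.289240-0.085780i
d^1_{0,0}: k∈[0..1] ⇒ +0.047793 -0.952207 = -0.904414;  D = -0.904414+0.000000i
d^1_{1,0}: single k=0 term ⇒ -0.301692;  D = +0.289240-0.085780i
Y_1^{m'}(θ=0.9236,φ=3.8065) and Σ D·Y over m':
  (-0.2892-0.0858i)·(-0.2169+0.1701i)  (-0.9044+0.0000i)·(+0.2946+0.0000i)  (+0.2892-0.0858i)·(+0.2169+0.1701i)
Y_1^0(R⁻¹ n̂) = -0.111790+0.000000i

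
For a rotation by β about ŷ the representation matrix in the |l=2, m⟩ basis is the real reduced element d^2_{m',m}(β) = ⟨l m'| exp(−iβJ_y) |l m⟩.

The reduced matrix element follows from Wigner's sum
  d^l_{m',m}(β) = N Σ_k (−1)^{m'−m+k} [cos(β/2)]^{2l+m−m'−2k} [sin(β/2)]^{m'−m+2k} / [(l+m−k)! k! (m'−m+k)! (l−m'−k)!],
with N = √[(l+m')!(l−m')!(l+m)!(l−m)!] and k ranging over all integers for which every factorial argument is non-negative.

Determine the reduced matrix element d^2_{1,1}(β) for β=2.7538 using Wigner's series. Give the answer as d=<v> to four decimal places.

d=-0.1059

d^2_{1,1}(β=2.7538) via Wigner's sum:
With c≡cos(β/2)=0.192684 and s≡sin(β/2)=0.981261, N=[6·1·6·1]^{1/2}=6.000000
Admissible k: 0..1 (factorial args all ≥0)
  k=0: (−1)^0·6.0000/(6)·0.1927^4·0.9813^0 = +0.001378
  k=1: (−1)^1·6.0000/(2)·0.1927^2·0.9813^2 = -0.107246
d^2_{1,1}(2.7538) = +0.001378 -0.107246 = -0.105867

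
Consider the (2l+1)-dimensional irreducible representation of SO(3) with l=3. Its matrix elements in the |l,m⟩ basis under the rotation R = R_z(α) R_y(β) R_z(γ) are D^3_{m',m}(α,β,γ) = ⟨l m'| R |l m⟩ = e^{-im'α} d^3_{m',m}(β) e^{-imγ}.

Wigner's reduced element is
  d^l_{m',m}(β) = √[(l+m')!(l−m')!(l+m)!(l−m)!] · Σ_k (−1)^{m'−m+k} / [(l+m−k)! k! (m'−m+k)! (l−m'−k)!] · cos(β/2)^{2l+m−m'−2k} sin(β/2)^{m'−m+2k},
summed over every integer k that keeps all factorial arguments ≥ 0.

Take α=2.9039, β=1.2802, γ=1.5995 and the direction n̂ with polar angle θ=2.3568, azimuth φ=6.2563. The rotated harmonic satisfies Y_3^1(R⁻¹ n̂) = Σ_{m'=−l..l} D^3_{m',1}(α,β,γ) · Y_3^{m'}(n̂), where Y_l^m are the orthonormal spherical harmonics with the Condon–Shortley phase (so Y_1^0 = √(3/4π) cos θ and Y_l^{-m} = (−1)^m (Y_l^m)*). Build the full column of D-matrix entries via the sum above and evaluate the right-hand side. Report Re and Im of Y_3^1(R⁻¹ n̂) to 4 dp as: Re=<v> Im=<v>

Re=0.1430 Im=0.4209

Need the full column D^3_{m',1} for m'=−3..3 at α=2.9039, β=1.2802, γ=1.5995.
cos(β/2)=0.802036, sin(β/2)=0.597276
d^3_{-3,1}: single k=4 term ⇒ +0.317054;  D = +0.214202+0.233753i
d^3_{-2,1}: k∈[3..4] ⇒ +0.695242 -0.192783 = +0.502459;  D = -0.242693-0.439961i
d^3_{-1,1}: k∈[2..4] ⇒ +0.885679 -0.654903 +0.045399 = +0.276175;  D = +0.072705+0.266434i
d^3_{0,1}: k∈[1..3] ⇒ +0.686649 -1.142399 +0.211183 = -0.244567;  D = +0.007019+0.244467i
d^3_{1,1}: k∈[0..2] ⇒ +0.266173 -1.180905 +0.491177 = -0.423556;  D = +0.087876-0.414340i
d^3_{2,1}: k∈[0..1] ⇒ -0.626822 +0.695242 = +0.068420;  D = +0.029556-0.061707i
d^3_{3,1}: single k=0 term ⇒ +0.571703;  D = -0.361424+0.442964i
Y_3^{m'}(θ=2.3568,φ=6.2563) and Σ D·Y over m':
  (+0.2142+0.2338i)·(+0.1468+0.0119i)  (-0.2427-0.4400i)·(-0.3606-0.0194i)  (+0.0727+0.2664i)·(+0.3431+0.0092i)  (+0.0070+0.2445i)·(+0.1312+0.0000i)  (+0.0879-0.4143i)·(-0.3431+0.0092i)  (+0.0296-0.0617i)·(-0.3606+0.0194i)  (-0.3614+0.4430i)·(-0.1468+0.0119i)
Y_3^1(R⁻¹ n̂) = +0.143047+0.420890i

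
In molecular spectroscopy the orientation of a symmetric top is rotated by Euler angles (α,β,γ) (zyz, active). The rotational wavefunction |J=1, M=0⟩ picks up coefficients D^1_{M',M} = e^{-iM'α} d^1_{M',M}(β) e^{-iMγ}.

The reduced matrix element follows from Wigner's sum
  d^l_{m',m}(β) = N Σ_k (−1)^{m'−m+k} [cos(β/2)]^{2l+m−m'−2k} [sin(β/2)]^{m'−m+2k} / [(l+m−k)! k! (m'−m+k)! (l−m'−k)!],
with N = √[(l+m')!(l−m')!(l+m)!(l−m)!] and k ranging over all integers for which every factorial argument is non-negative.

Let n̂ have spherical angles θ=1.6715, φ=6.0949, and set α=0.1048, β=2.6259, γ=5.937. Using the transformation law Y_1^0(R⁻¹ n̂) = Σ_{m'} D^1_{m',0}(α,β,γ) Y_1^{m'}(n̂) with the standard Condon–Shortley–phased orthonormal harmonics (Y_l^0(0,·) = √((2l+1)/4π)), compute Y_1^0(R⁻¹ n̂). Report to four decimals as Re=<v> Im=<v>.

Need the full column D^1_{m',0} for m'=−1..1 at α=0.1048, β=2.6259, γ=5.937.
cos(β/2)=0.254999, sin(β/2)=0.966941
d^1_{-1,0}: single k=1 term ⇒ +0.348701;  D = +0.346788+0.036477i
d^1_{0,0}: k∈[0..1] ⇒ +0.065024 -0.934976 = -0.869951;  D = -0.869951+0.000000i
d^1_{1,0}: single k=0 term ⇒ -0.348701;  D = -0.346788+0.036477i
Y_1^{m'}(θ=1.6715,φ=6.0949) and Σ D·Y over m':
  (+0.3468+0.0365i)·(+0.3377+0.0643i)  (-0.8700+0.0000i)·(-0.0491+0.0000i)  (-0.3468+0.0365i)·(-0.3377+0.0643i)
Y_1^0(R⁻¹ n̂) = +0.272238+0.000000i

Re=0.2722 Im=0.0000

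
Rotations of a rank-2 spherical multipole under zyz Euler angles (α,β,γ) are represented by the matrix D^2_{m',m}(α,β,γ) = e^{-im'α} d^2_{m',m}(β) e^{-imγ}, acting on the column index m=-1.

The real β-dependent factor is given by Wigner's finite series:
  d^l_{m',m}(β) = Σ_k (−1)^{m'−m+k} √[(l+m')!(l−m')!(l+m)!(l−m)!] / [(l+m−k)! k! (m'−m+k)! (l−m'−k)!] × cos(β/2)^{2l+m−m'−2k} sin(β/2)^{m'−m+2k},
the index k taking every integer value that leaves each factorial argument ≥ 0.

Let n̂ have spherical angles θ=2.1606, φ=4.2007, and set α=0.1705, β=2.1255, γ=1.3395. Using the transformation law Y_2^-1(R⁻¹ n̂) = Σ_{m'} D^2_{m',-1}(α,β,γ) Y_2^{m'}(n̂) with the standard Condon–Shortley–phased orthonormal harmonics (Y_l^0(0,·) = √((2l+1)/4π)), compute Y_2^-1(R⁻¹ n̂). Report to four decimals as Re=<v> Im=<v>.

Need the full column D^2_{m',-1} for m'=−2..2 at α=0.1705, β=2.1255, γ=1.3395.
cos(β/2)=0.486471, sin(β/2)=0.873697
d^2_{-2,-1}: single k=1 term ⇒ +0.201170;  D = -0.022025+0.199960i
d^2_{-1,-1}: k∈[0..1] ⇒ +0.056005 -0.541947 = -0.485942;  D = -0.029525-0.485044i
d^2_{0,-1}: k∈[0..1] ⇒ -0.246381 +0.794721 = +0.548340;  D = +0.125701+0.533737i
d^2_{1,-1}: k∈[0..1] ⇒ +0.541947 -0.582697 = -0.040750;  D = -0.015936-0.037504i
d^2_{2,-1}: single k=0 term ⇒ -0.648887;  D = -0.351414-0.545493i
Y_2^{m'}(θ=2.1606,φ=4.2007) and Σ D·Y over m':
  (-0.0220+0.2000i)·(-0.1389-0.2278i)  (-0.0295-0.4850i)·(+0.1749-0.3114i)  (+0.1257+0.5337i)·(-0.0227+0.0000i)  (-0.0159-0.0375i)·(-0.1749-0.3114i)  (-0.3514-0.5455i)·(-0.1389+0.2278i)
Y_2^-1(R⁻¹ n̂) = +0.053736-0.103261i

Re=0.0537 Im=-0.1033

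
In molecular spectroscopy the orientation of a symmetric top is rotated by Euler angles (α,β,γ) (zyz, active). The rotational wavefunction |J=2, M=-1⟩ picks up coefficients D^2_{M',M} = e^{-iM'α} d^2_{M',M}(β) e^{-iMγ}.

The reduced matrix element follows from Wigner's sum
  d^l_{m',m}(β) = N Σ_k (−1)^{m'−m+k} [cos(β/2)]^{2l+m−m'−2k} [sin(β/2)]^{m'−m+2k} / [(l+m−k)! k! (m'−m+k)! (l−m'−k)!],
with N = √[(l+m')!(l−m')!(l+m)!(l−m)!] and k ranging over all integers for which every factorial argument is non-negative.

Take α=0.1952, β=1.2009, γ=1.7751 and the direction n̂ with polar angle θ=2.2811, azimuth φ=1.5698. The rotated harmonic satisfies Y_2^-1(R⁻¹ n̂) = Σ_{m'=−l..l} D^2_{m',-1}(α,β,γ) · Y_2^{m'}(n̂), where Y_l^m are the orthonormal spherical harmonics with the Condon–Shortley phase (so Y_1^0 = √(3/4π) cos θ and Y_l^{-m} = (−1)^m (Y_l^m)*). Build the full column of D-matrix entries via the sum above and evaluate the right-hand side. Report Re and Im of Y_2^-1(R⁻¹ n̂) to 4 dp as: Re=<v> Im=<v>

Need the full column D^2_{m',-1} for m'=−2..2 at α=0.1952, β=1.2009, γ=1.7751.
cos(β/2)=0.825081, sin(β/2)=0.565014
d^2_{-2,-1}: single k=1 term ⇒ +0.634716;  D = -0.355608+0.525745i
d^2_{-1,-1}: k∈[0..1] ⇒ +0.463433 -0.651978 = -0.188545;  D = +0.073337-0.173698i
d^2_{0,-1}: k∈[0..1] ⇒ -0.777365 +0.364544 = -0.412822;  D = +0.083755-0.404236i
d^2_{1,-1}: k∈[0..1] ⇒ +0.651978 -0.101915 = +0.550064;  D = -0.005008+0.550041i
d^2_{2,-1}: single k=0 term ⇒ -0.297649;  D = -0.055072-0.292510i
Y_2^{m'}(θ=2.2811,φ=1.5698) and Σ D·Y over m':
  (-0.3556+0.5257i)·(-0.2220-0.0004i)  (+0.0733-0.1737i)·(-0.0004+0.3819i)  (+0.0838-0.4042i)·(+0.0869+0.0000i)  (-0.0050+0.5500i)·(+0.0004+0.3819i)  (-0.0551-0.2925i)·(-0.2220+0.0004i)
Y_2^-1(R⁻¹ n̂) = -0.044938-0.060413i

Re=-0.0449 Im=-0.0604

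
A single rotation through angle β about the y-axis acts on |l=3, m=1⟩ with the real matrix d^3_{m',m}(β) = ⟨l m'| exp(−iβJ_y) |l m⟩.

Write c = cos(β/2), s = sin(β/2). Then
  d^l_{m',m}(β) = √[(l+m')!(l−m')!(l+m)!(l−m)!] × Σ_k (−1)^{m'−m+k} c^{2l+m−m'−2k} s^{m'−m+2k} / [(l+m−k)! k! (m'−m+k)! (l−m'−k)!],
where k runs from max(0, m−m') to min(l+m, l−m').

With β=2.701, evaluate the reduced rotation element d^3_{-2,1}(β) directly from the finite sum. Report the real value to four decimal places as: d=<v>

d=-0.5501

d^3_{-2,1}(β=2.701) via Wigner's sum:
With c≡cos(β/2)=0.218519 and s≡sin(β/2)=0.975833, N=[1·120·24·2]^{1/2}=75.894664
k∈{3,4} keeps every argument non-negative
  k=3: (−1)^0·75.8947/(12)·0.2185^3·0.9758^3 = +0.061323
  k=4: (−1)^1·75.8947/(24)·0.2185^1·0.9758^5 = -0.611457
d^3_{-2,1}(2.701) = +0.061323 -0.611457 = -0.550134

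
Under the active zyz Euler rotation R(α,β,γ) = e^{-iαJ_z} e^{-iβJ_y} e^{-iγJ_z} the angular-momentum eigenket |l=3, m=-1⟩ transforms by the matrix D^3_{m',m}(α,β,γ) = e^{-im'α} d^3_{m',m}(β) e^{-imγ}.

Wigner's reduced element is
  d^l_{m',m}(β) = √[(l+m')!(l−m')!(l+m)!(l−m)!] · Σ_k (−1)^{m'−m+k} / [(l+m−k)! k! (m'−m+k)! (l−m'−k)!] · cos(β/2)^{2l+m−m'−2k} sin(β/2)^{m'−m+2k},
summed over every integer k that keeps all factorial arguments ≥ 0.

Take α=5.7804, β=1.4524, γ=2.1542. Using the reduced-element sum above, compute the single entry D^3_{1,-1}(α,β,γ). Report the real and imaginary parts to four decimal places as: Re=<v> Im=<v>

Re=-0.0381 Im=0.0201

D^3_{1,-1}(5.7804,1.4524,2.1542) = e^{-i·1·5.7804}·d^3_{1,-1}(1.4524)·e^{-i·-1·2.1542}. Compute d first:
c=cos(1.4524/2)=0.747703, s=sin(1.4524/2)=0.664033; N=√[24·2·2·24]=48.000000
k: max(0,(-1)−(1))=0 … min(3+(-1),3−(1))=2
  k=0: (−1)^2·48.0000/(8)·0.7477^4·0.6640^2 = +0.826890
  k=1: (−1)^3·48.0000/(6)·0.7477^2·0.6640^4 = -0.869576
  k=2: (−1)^4·48.0000/(48)·0.7477^0·0.6640^6 = +0.085731
d^3_{1,-1}(1.4524) = +0.826890 -0.869576 +0.085731 = +0.043045
Phases: e^{-i·(1)·5.7804}=+0.876244+0.481868i, e^{-i·(-1)·2.1542}=-0.550868+0.834593i ⇒ D=-0.038089+0.020053i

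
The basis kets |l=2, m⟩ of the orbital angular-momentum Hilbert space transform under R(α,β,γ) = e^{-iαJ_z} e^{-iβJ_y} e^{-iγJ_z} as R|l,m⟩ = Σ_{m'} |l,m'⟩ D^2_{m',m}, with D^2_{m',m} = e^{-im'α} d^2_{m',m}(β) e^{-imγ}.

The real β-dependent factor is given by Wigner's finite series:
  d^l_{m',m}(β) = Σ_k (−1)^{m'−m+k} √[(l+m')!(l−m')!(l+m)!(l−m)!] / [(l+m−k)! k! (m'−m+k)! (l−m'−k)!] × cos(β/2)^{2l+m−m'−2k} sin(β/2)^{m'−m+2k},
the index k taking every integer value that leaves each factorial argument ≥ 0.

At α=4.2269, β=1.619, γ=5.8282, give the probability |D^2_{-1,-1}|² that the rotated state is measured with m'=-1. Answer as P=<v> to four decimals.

Split into d^2_{-1,-1}(β=1.619) × two z-phases.
With c≡cos(β/2)=0.689860 and s≡sin(β/2)=0.723942, N=[1·6·1·6]^{1/2}=6.000000
The bounds max(0,m−m')=0 and min(l+m,l−m')=1 give 2 terms
  k=0: (−1)^0·6.0000/(6)·0.6899^4·0.7239^0 = +0.226488
  k=1: (−1)^1·6.0000/(2)·0.6899^2·0.7239^2 = -0.748259
d^2_{-1,-1}(1.619) = +0.226488 -0.748259 = -0.521771
|D^2_{-1,-1}|² = |d^2_{-1,-1}(β)|² = (-0.521771)² = 0.272245 (the z-rotation phases have unit modulus)

P=0.2722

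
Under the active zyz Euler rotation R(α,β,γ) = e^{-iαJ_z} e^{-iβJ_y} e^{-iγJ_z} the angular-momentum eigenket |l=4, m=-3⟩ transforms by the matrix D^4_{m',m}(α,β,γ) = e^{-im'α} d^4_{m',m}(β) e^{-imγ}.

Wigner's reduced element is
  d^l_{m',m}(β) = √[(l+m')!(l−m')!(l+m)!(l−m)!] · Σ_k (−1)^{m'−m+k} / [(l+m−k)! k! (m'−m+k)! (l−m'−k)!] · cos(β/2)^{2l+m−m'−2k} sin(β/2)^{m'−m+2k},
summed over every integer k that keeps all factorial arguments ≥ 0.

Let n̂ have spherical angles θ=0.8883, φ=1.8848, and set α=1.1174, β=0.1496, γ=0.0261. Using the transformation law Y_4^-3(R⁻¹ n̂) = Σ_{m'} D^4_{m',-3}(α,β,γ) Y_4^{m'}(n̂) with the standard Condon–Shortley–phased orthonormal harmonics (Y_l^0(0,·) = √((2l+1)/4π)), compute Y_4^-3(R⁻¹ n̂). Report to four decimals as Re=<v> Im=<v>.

Re=-0.2544 Im=-0.1824

Need the full column D^4_{m',-3} for m'=−4..4 at α=1.1174, β=0.1496, γ=0.0261.
cos(β/2)=0.997204, sin(β/2)=0.074730
d^4_{-4,-3}: single k=1 term ⇒ +0.207266;  D = -0.033940-0.204469i
d^4_{-3,-3}: k∈[0..1] ⇒ +0.977848 -0.038441 = +0.939407;  D = -0.900474-0.267642i
d^4_{-2,-3}: k∈[0..1] ⇒ -0.274188 +0.004619 = -0.269568;  D = +0.182225-0.198648i
d^4_{-1,-3}: k∈[0..1] ⇒ +0.043588 -0.000408 = +0.043180;  D = +0.015820+0.040178i
d^4_{0,-3}: k∈[0..1] ⇒ -0.004869 +0.000027 = -0.004842;  D = -0.004827-0.000379i
d^4_{1,-3}: k∈[0..1] ⇒ +0.000408 -0.000001 = +0.000407;  D = +0.000206-0.000350i
d^4_{2,-3}: k∈[0..1] ⇒ -0.000026 +0.000000 = -0.000026;  D = +0.000014+0.000022i
d^4_{3,-3}: k∈[0..1] ⇒ +0.000001 -0.000000 = +0.000001;  D = -0.000001+0.000000i
d^4_{4,-3}: single k=0 term ⇒ -0.000000;  D = +0.000000-0.000000i
Y_4^{m'}(θ=0.8883,φ=1.8848) and Σ D·Y over m':
  (-0.0339-0.2045i)·(+0.0497-0.1526i)  (-0.9005-0.2676i)·(+0.2984+0.2170i)  (+0.1822-0.1986i)·(-0.2909+0.2112i)  (+0.0158+0.0402i)·(+0.0154+0.0474i)  (-0.0048-0.0004i)·(-0.3592+0.0000i)  (+0.0002-0.0004i)·(-0.0154+0.0474i)  (+0.0000+0.0000i)·(-0.2909-0.2112i)  (-0.0000+0.0000i)·(-0.2984+0.2170i)  (+0.0000-0.0000i)·(+0.0497+0.1526i)
Y_4^-3(R⁻¹ n̂) = -0.254438-0.182422i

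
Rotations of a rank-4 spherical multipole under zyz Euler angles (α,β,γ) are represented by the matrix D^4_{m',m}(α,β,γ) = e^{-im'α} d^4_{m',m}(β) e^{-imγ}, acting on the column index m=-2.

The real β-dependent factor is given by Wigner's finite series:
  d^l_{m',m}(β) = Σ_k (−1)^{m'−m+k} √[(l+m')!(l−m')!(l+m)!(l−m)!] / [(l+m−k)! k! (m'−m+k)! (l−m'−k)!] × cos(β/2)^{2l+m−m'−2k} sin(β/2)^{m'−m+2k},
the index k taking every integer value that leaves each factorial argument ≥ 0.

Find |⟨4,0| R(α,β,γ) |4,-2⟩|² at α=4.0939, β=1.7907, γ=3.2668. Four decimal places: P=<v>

First d^4_{0,-2}(β=1.7907), then the phase factors e^{-i(0)α} and e^{-i(-2)γ}:
c=cos(1.7907/2)=0.625246, s=sin(1.7907/2)=0.780428; N=√[24·24·2·720]=910.735966
k: max(0,(-2)−(0))=0 … min(4+(-2),4−(0))=2
  k=0: (−1)^2·910.7360/(96)·0.6252^6·0.7804^2 = +0.345216
  k=1: (−1)^3·910.7360/(36)·0.6252^4·0.7804^4 = -1.434248
  k=2: (−1)^4·910.7360/(96)·0.6252^2·0.7804^6 = +0.837953
d^4_{0,-2}(1.7907) = +0.345216 -1.434248 +0.837953 = -0.251078
|D^4_{0,-2}|² = |d^4_{0,-2}(β)|² = (-0.251078)² = 0.063040 (the z-rotation phases have unit modulus)

P=0.0630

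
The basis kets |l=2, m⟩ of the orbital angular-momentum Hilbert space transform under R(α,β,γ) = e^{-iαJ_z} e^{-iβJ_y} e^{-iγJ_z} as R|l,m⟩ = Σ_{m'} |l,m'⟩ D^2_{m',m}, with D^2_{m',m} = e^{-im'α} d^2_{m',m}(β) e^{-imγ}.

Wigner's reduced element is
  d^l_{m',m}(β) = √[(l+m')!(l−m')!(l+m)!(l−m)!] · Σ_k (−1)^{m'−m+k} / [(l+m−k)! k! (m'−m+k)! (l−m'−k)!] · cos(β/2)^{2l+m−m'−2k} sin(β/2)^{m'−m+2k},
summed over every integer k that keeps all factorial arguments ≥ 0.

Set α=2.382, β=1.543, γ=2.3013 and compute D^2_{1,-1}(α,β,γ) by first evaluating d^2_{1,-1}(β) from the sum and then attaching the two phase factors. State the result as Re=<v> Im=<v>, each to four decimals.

D^2_{1,-1}(2.382,1.543,2.3013) = e^{-i·1·2.382}·d^2_{1,-1}(1.543)·e^{-i·-1·2.3013}. Compute d first:
c=cos(1.543/2)=0.716866, s=sin(1.543/2)=0.697211; N=√[6·1·1·6]=6.000000
The bounds max(0,m−m')=0 and min(l+m,l−m')=1 give 2 terms
  k=0: (−1)^2·6.0000/(2)·0.7169^2·0.6972^2 = +0.749421
  k=1: (−1)^3·6.0000/(6)·0.7169^0·0.6972^4 = -0.236297
d^2_{1,-1}(1.543) = +0.749421 -0.236297 = +0.513124
Attach z-rotation phases: D = e^{-i(1)(2.382)}·(+0.513124)·e^{-i(-1)(2.3013)} = +0.511454-0.041364i

Re=0.5115 Im=-0.0414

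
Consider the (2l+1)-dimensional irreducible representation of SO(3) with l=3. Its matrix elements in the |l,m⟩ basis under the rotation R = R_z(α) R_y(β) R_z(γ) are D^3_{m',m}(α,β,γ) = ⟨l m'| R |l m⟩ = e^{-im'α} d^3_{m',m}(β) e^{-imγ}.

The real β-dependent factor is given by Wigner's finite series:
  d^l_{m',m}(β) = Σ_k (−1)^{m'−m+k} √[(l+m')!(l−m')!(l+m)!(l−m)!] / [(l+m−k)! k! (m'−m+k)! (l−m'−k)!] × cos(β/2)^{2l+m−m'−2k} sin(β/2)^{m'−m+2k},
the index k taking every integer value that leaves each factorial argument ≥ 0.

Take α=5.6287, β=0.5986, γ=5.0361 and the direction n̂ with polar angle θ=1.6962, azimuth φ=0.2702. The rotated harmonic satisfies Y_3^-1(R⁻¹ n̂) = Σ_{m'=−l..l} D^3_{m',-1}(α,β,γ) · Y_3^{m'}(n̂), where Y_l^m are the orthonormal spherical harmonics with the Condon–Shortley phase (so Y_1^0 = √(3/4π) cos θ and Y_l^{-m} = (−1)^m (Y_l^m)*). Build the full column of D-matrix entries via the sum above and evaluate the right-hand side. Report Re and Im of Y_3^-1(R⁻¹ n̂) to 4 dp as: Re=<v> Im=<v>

Re=0.1345 Im=0.1851

Need the full column D^3_{m',-1} for m'=−3..3 at α=5.6287, β=0.5986, γ=5.0361.
cos(β/2)=0.955543, sin(β/2)=0.294851
d^3_{-3,-1}: single k=2 term ⇒ +0.280707;  D = -0.280040+0.019339i
d^3_{-2,-1}: k∈[1..2] ⇒ +0.742770 -0.141446 = +0.601325;  D = -0.501153-0.332320i
d^3_{-1,-1}: k∈[0..2] ⇒ +0.761205 -0.579826 +0.041406 = +0.222786;  D = -0.072355-0.210709i
d^3_{0,-1}: k∈[0..2] ⇒ -0.813664 +0.232419 -0.007377 = -0.588622;  D = -0.187233+0.558049i
d^3_{1,-1}: k∈[0..2] ⇒ +0.434869 -0.055208 +0.000657 = +0.380318;  D = +0.315471-0.212415i
d^3_{2,-1}: k∈[0..1] ⇒ -0.141446 +0.006734 = -0.134712;  D = -0.134454-0.008331i
d^3_{3,-1}: single k=0 term ⇒ +0.026728;  D = +0.020158+0.017551i
Y_3^{m'}(θ=1.6962,φ=0.2702) and Σ D·Y over m':
  (-0.2800+0.0193i)·(+0.2808-0.2953i)  (-0.5012-0.3323i)·(-0.1079+0.0647i)  (-0.0724-0.2107i)·(-0.2848+0.0789i)  (-0.1872+0.5580i)·(+0.1364+0.0000i)  (+0.3155-0.2124i)·(+0.2848+0.0789i)  (-0.1345-0.0083i)·(-0.1079-0.0647i)  (+0.0202+0.0176i)·(-0.2808-0.2953i)
Y_3^-1(R⁻¹ n̂) = +0.134473+0.185058i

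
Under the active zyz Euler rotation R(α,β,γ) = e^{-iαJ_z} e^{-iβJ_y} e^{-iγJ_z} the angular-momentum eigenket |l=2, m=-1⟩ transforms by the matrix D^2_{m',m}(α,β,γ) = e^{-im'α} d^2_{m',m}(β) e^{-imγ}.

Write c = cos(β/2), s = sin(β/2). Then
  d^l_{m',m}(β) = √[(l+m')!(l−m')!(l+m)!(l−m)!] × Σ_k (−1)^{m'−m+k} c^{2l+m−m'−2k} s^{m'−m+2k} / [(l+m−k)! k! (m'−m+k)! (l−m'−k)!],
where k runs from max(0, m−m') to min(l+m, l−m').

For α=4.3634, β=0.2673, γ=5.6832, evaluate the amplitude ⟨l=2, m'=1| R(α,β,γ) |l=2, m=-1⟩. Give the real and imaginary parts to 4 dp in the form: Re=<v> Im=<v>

First d^2_{1,-1}(β=0.2673), then the phase factors e^{-i(1)α} and e^{-i(-1)γ}:
With c≡cos(β/2)=0.991082 and s≡sin(β/2)=0.133252, N=[6·1·1·6]^{1/2}=6.000000
k: max(0,(-1)−(1))=0 … min(2+(-1),2−(1))=1
  k=0: (−1)^2·6.0000/(2)·0.9911^2·0.1333^2 = +0.052323
  k=1: (−1)^3·6.0000/(6)·0.9911^0·0.1333^4 = -0.000315
d^2_{1,-1}(0.2673) = +0.052323 -0.000315 = +0.052008
Phases: e^{-i·(1)·4.3634}=-0.341948+0.939719i, e^{-i·(-1)·5.6832}=+0.825344-0.564630i ⇒ D=+0.012917+0.050378i

Re=0.0129 Im=0.0504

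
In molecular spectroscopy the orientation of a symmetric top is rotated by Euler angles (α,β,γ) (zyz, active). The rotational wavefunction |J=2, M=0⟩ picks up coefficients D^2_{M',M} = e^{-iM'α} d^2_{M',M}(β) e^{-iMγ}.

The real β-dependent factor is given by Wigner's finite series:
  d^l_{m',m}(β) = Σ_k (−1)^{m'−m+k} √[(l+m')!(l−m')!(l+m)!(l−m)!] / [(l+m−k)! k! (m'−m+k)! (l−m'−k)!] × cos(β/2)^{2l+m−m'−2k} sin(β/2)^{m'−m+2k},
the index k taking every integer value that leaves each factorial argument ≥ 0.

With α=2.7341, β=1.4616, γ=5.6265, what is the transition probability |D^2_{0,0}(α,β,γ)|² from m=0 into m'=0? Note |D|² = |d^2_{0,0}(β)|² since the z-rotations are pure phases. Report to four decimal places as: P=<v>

P=0.2325

First d^2_{0,0}(β=1.4616), then the phase factors e^{-i(0)α} and e^{-i(0)γ}:
c=cos(1.4616/2)=0.744641, s=sin(1.4616/2)=0.667466; N=√[2·2·2·2]=4.000000
k∈{0,1,2} keeps every argument non-negative
  k=0: (−1)^0·4.0000/(4)·0.7446^4·0.6675^0 = +0.307459
  k=1: (−1)^1·4.0000/(1)·0.7446^2·0.6675^2 = -0.988123
  k=2: (−1)^2·4.0000/(4)·0.7446^0·0.6675^4 = +0.198479
d^2_{0,0}(1.4616) = +0.307459 -0.988123 +0.198479 = -0.482185
|D^2_{0,0}|² = |d^2_{0,0}(β)|² = (-0.482185)² = 0.232503 (the z-rotation phases have unit modulus)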